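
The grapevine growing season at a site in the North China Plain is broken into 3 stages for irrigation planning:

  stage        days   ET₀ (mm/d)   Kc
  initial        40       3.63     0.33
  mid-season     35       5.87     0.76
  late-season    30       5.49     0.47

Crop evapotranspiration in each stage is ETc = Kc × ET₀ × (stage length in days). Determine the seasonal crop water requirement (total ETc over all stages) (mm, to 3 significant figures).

281 mm

initial: 0.33 × 3.63 × 40 = 47.92 mm
mid-season: 0.76 × 5.87 × 35 = 156.14 mm
late-season: 0.47 × 5.49 × 30 = 77.41 mm
Seasonal total = 281.47 mm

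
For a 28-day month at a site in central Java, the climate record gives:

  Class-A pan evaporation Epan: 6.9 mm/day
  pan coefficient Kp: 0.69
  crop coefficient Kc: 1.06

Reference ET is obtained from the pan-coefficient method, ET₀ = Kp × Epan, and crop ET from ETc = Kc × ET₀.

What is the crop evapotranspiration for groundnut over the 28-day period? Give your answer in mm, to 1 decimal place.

141.3 mm

ET₀ = 0.69 × 6.9 = 4.7610 mm/d
ETc = Kc × ET₀ = 1.06 × 4.7610 = 5.0467 mm/d
Over 28 days: 5.0467 × 28 = 141.308 mm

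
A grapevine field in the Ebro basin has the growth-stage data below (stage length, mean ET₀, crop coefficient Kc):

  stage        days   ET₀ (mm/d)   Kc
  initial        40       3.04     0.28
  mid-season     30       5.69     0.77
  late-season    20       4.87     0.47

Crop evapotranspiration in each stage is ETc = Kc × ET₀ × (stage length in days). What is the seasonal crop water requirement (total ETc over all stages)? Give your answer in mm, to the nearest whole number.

initial: 0.28 × 3.04 × 40 = 34.05 mm
mid-season: 0.77 × 5.69 × 30 = 131.44 mm
late-season: 0.47 × 4.87 × 20 = 45.78 mm
Seasonal total = 211.27 mm

211 mm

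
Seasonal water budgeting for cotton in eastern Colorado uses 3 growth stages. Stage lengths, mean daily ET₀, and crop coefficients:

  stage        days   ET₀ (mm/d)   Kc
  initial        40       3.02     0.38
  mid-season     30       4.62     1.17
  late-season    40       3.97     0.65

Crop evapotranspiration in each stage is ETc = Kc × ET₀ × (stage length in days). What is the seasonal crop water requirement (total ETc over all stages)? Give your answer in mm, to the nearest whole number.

311 mm

initial: 0.38 × 3.02 × 40 = 45.90 mm
mid-season: 1.17 × 4.62 × 30 = 162.16 mm
late-season: 0.65 × 3.97 × 40 = 103.22 mm
Seasonal total = 311.28 mm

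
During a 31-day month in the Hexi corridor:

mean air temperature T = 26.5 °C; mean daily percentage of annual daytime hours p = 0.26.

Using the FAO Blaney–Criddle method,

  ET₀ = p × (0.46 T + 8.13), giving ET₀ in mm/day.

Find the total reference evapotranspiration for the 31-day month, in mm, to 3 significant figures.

164 mm

ET₀ = 0.26 × (0.46 × 26.5 + 8.13) = 0.26 × 20.320 = 5.2832 mm/d
Monthly total = 5.2832 × 31 = 163.779 mm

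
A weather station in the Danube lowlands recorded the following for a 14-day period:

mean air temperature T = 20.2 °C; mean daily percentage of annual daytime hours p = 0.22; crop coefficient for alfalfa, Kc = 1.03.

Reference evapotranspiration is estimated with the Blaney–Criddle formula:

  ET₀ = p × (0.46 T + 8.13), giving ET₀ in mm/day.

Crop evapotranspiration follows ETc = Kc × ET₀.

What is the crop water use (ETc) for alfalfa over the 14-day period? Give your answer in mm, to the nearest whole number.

55 mm

ET₀ = 0.22 × (0.46 × 20.2 + 8.13) = 0.22 × 17.422 = 3.8328 mm/d
ETc = Kc × ET₀ = 1.03 × 3.8328 = 3.9478 mm/d
Over 14 days: 3.9478 × 14 = 55.269 mm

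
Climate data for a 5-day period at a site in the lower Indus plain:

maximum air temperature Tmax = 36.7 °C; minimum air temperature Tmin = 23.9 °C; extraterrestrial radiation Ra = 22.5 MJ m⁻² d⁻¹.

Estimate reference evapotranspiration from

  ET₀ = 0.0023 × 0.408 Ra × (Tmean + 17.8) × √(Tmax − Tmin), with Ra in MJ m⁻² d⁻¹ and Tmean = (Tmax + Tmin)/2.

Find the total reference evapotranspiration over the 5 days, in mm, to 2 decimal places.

18.17 mm

Tmean = (36.7 + 23.9)/2 = 30.30 °C
0.408 Ra = 0.408 × 22.5 = 9.1800 mm/d equivalent
ET₀ = 0.0023 × 9.1800 × (30.30 + 17.8) × √12.8 = 0.0023 × 9.1800 × 48.10 × 3.5777 = 3.6335 mm/d
Over 5 days: 3.6335 × 5 = 18.168 mm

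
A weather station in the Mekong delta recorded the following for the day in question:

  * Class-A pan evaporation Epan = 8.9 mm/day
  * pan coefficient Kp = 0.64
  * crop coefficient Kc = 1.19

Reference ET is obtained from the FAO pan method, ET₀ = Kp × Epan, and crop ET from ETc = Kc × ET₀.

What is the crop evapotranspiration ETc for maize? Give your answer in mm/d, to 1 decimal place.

ET₀ = 0.64 × 8.9 = 5.6960 mm/d
ETc = Kc × ET₀ = 1.19 × 5.6960 = 6.7782 mm/d

6.8 mm/d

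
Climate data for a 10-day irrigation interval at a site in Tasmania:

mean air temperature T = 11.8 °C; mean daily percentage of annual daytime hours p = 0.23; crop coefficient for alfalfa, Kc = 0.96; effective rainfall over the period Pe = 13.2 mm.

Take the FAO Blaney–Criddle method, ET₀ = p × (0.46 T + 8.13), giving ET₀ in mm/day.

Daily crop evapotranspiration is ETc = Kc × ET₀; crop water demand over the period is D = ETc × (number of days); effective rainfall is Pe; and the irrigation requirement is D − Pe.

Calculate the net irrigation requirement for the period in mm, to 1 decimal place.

16.7 mm

ET₀ = 0.23 × (0.46 × 11.8 + 8.13) = 0.23 × 13.558 = 3.1183 mm/d
ETc = Kc × ET₀ = 0.96 × 3.1183 = 2.9936 mm/d
Crop demand D = ETc × 10 d = 2.9936 × 10 = 29.936 mm
D − Pe = 29.936 − 13.2 = 16.736 mm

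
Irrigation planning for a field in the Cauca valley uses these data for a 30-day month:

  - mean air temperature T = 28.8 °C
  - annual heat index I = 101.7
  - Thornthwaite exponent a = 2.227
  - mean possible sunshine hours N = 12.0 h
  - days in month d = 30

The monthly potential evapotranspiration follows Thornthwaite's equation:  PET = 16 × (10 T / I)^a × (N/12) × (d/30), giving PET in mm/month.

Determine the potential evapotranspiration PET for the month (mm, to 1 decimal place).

10T/I = 10 × 28.8 / 101.7 = 2.8319
(10T/I)^a = 2.8319^2.227 = 10.1573
Uncorrected PET = 16 × 10.1573 = 162.517 mm
Correction = (N/12)(d/30) = (12.0/12)(30/30) = 1.0000
PET = 162.517 × 1.0000 = 162.517 mm/month

162.5 mm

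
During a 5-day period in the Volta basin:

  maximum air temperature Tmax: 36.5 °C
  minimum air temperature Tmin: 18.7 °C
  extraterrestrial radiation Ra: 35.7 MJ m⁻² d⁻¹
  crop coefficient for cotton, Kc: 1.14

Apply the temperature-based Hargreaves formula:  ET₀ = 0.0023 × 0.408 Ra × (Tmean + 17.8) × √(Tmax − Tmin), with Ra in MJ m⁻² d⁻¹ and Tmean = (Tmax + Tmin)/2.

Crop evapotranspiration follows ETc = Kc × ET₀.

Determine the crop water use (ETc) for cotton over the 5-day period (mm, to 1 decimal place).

Tmean = (36.5 + 18.7)/2 = 27.60 °C
0.408 Ra = 0.408 × 35.7 = 14.5656 mm/d equivalent
ET₀ = 0.0023 × 14.5656 × (27.60 + 17.8) × √17.8 = 0.0023 × 14.5656 × 45.40 × 4.2190 = 6.4168 mm/d
ETc = Kc × ET₀ = 1.14 × 6.4168 = 7.3152 mm/d
Over 5 days: 7.3152 × 5 = 36.576 mm

36.6 mm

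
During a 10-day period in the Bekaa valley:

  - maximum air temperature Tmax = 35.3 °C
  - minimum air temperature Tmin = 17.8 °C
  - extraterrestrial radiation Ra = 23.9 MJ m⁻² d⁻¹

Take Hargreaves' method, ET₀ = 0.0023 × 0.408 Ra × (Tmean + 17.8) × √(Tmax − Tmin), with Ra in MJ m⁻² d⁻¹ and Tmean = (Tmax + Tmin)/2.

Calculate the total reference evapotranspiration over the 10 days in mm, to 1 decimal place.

41.6 mm

Tmean = (35.3 + 17.8)/2 = 26.55 °C
0.408 Ra = 0.408 × 23.9 = 9.7512 mm/d equivalent
ET₀ = 0.0023 × 9.7512 × (26.55 + 17.8) × √17.5 = 0.0023 × 9.7512 × 44.35 × 4.1833 = 4.1610 mm/d
Over 10 days: 4.1610 × 10 = 41.610 mm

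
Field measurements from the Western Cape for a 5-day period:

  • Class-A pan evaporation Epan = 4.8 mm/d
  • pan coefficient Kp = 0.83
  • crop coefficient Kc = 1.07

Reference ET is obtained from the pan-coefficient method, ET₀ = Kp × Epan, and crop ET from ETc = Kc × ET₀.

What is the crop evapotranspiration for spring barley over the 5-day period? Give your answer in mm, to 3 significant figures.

21.3 mm

ET₀ = 0.83 × 4.8 = 3.9840 mm/d
ETc = Kc × ET₀ = 1.07 × 3.9840 = 4.2629 mm/d
Over 5 days: 4.2629 × 5 = 21.315 mm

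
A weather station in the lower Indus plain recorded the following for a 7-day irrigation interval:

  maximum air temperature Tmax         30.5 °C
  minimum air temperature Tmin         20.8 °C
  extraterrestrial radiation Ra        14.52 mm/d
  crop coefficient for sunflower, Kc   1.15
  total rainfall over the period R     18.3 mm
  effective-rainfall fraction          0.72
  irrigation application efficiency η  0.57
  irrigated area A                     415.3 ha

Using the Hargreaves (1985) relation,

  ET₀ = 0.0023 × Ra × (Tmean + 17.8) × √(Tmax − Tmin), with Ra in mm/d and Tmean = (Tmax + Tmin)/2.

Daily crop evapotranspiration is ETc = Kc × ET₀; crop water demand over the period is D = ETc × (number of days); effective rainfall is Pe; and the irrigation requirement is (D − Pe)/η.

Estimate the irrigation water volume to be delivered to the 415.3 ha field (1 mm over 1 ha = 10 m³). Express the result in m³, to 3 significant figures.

Tmean = (30.5 + 20.8)/2 = 25.65 °C
ET₀ = 0.0023 × 14.52 × (25.65 + 17.8) × √9.7 = 0.0023 × 14.52 × 43.45 × 3.1145 = 4.5193 mm/d
ETc = Kc × ET₀ = 1.15 × 4.5193 = 5.1972 mm/d
Crop demand D = ETc × 7 d = 5.1972 × 7 = 36.380 mm
Pe = 0.72 × 18.3 = 13.176 mm
D − Pe = 36.380 − 13.176 = 23.204 mm
Gross irrigation = 23.204 / 0.57 = 40.709 mm
Volume = 40.709 mm × 415.3 ha × 10 = 169064.5 m³

169000 m³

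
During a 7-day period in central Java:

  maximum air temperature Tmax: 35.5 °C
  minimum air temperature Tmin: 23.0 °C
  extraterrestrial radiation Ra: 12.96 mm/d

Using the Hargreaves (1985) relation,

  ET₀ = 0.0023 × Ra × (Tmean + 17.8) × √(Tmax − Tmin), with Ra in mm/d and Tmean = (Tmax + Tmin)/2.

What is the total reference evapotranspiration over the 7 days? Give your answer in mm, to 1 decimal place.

Tmean = (35.5 + 23.0)/2 = 29.25 °C
ET₀ = 0.0023 × 12.96 × (29.25 + 17.8) × √12.5 = 0.0023 × 12.96 × 47.05 × 3.5355 = 4.9584 mm/d
Over 7 days: 4.9584 × 7 = 34.709 mm

34.7 mm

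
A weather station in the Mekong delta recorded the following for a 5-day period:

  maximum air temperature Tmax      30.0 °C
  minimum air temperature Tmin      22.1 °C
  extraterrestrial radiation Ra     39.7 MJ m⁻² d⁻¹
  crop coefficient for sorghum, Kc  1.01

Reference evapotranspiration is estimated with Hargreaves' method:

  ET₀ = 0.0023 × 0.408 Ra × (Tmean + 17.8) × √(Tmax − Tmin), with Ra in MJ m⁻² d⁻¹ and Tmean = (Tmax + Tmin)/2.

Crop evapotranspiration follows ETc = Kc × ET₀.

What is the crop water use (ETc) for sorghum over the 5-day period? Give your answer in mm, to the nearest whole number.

23 mm

Tmean = (30.0 + 22.1)/2 = 26.05 °C
0.408 Ra = 0.408 × 39.7 = 16.1976 mm/d equivalent
ET₀ = 0.0023 × 16.1976 × (26.05 + 17.8) × √7.9 = 0.0023 × 16.1976 × 43.85 × 2.8107 = 4.5916 mm/d
ETc = Kc × ET₀ = 1.01 × 4.5916 = 4.6375 mm/d
Over 5 days: 4.6375 × 5 = 23.188 mm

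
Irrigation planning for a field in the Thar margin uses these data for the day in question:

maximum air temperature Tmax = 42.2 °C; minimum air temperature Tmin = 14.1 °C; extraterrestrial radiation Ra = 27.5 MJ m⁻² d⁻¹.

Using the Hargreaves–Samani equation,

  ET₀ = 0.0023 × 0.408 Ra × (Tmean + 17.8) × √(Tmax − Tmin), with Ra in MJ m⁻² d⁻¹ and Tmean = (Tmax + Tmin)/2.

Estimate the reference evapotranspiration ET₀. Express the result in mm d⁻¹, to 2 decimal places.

6.29 mm d⁻¹

Tmean = (42.2 + 14.1)/2 = 28.15 °C
0.408 Ra = 0.408 × 27.5 = 11.2200 mm/d equivalent
ET₀ = 0.0023 × 11.2200 × (28.15 + 17.8) × √28.1 = 0.0023 × 11.2200 × 45.95 × 5.3009 = 6.2857 mm/d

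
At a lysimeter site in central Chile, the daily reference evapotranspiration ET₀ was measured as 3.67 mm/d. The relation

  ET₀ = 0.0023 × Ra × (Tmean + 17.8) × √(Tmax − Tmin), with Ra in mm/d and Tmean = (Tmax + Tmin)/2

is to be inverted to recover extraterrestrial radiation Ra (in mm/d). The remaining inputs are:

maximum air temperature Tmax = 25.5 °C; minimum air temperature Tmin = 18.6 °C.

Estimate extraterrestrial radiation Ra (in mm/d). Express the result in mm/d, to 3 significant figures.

Tmean = 22.05 °C; √ΔT = 2.6268
Ra = ET₀ / [0.0023 × (Tmean+17.8) × √ΔT] = 3.67 / (0.0023 × 39.85 × 2.6268) = 15.243 mm/d

15.2 mm/d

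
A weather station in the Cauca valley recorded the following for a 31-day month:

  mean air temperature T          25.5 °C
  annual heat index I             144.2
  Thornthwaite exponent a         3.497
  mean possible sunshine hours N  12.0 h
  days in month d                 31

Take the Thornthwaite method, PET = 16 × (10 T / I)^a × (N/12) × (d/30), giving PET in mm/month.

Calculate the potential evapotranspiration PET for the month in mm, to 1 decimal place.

121.4 mm

10T/I = 10 × 25.5 / 144.2 = 1.7684
(10T/I)^a = 1.7684^3.497 = 7.3416
Uncorrected PET = 16 × 7.3416 = 117.466 mm
Correction = (N/12)(d/30) = (12.0/12)(31/30) = 1.0333
PET = 117.466 × 1.0333 = 121.378 mm/month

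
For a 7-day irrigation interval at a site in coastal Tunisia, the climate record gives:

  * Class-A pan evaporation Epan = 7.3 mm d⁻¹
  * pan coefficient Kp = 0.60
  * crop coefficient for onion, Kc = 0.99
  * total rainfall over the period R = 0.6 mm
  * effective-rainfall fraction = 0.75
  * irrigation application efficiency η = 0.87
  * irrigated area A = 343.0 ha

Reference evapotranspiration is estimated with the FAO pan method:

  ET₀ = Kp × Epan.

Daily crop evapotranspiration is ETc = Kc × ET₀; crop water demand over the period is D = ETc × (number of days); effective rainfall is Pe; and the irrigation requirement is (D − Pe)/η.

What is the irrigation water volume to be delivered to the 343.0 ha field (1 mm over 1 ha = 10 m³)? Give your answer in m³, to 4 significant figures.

ET₀ = 0.60 × 7.3 = 4.3800 mm/d
ETc = Kc × ET₀ = 0.99 × 4.3800 = 4.3362 mm/d
Crop demand D = ETc × 7 d = 4.3362 × 7 = 30.353 mm
Pe = 0.75 × 0.6 = 0.450 mm
D − Pe = 30.353 − 0.450 = 29.903 mm
Gross irrigation = 29.903 / 0.87 = 34.371 mm
Volume = 34.371 mm × 343.0 ha × 10 = 117892.5 m³

117900 m³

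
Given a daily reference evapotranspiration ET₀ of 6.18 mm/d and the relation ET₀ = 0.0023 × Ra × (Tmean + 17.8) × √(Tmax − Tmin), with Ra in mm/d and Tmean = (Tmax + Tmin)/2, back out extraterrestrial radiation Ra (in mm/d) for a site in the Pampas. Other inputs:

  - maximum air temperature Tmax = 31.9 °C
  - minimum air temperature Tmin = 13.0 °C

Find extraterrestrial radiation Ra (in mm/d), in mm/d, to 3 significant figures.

Tmean = 22.45 °C; √ΔT = 4.3474
Ra = ET₀ / [0.0023 × (Tmean+17.8) × √ΔT] = 6.18 / (0.0023 × 40.25 × 4.3474) = 15.356 mm/d

15.4 mm/d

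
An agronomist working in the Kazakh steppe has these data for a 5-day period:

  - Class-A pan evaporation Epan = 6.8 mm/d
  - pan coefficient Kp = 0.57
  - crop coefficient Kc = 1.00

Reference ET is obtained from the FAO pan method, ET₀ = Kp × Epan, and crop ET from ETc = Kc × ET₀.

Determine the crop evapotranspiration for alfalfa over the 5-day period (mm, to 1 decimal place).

19.4 mm

ET₀ = 0.57 × 6.8 = 3.8760 mm/d
ETc = Kc × ET₀ = 1.00 × 3.8760 = 3.8760 mm/d
Over 5 days: 3.8760 × 5 = 19.380 mm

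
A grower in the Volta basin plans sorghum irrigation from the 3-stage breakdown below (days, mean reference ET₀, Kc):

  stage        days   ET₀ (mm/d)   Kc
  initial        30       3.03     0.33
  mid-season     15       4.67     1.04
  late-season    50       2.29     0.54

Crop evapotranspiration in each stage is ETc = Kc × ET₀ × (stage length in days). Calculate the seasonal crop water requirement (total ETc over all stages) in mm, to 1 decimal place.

initial: 0.33 × 3.03 × 30 = 30.00 mm
mid-season: 1.04 × 4.67 × 15 = 72.85 mm
late-season: 0.54 × 2.29 × 50 = 61.83 mm
Seasonal total = 164.68 mm

164.7 mm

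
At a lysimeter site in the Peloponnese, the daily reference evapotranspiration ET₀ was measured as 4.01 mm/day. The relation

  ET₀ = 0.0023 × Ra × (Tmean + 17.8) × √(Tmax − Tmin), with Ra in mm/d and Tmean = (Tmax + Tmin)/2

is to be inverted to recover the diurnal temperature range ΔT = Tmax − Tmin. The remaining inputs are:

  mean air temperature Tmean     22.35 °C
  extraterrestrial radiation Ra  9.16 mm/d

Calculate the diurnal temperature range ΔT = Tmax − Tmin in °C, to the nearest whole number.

√ΔT = ET₀ / [0.0023 × Ra × (Tmean+17.8)] = 4.01 / (0.0023 × 9.16 × 40.15) = 4.7406
ΔT = 4.7406² = 22.473 °C

22 °C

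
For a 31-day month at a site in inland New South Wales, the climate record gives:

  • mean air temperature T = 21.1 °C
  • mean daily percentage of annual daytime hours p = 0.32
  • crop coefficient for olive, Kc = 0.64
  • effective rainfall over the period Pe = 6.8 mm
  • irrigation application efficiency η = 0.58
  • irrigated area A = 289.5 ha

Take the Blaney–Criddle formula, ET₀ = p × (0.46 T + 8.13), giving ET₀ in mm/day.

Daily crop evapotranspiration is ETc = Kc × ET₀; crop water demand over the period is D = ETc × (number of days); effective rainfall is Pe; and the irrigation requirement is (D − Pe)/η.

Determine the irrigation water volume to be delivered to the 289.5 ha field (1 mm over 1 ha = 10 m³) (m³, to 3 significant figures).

531000 m³

ET₀ = 0.32 × (0.46 × 21.1 + 8.13) = 0.32 × 17.836 = 5.7075 mm/d
ETc = Kc × ET₀ = 0.64 × 5.7075 = 3.6528 mm/d
Crop demand D = ETc × 31 d = 3.6528 × 31 = 113.237 mm
D − Pe = 113.237 − 6.8 = 106.437 mm
Gross irrigation = 106.437 / 0.58 = 183.512 mm
Volume = 183.512 mm × 289.5 ha × 10 = 531267.2 m³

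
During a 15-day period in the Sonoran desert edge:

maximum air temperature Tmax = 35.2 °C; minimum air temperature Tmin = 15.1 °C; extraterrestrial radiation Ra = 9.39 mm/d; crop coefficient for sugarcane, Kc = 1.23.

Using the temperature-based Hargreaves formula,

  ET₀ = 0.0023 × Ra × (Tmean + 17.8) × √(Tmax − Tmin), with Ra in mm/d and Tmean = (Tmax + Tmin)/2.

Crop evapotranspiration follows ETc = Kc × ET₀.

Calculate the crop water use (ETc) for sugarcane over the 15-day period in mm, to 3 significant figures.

Tmean = (35.2 + 15.1)/2 = 25.15 °C
ET₀ = 0.0023 × 9.39 × (25.15 + 17.8) × √20.1 = 0.0023 × 9.39 × 42.95 × 4.4833 = 4.1587 mm/d
ETc = Kc × ET₀ = 1.23 × 4.1587 = 5.1152 mm/d
Over 15 days: 5.1152 × 15 = 76.728 mm

76.7 mm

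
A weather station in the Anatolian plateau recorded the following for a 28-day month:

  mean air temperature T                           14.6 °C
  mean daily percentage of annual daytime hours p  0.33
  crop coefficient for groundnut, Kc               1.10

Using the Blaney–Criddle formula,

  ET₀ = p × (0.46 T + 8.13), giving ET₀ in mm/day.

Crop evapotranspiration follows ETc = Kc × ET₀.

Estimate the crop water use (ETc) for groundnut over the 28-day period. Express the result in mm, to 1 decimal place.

ET₀ = 0.33 × (0.46 × 14.6 + 8.13) = 0.33 × 14.846 = 4.8992 mm/d
ETc = Kc × ET₀ = 1.10 × 4.8992 = 5.3891 mm/d
Over 28 days: 5.3891 × 28 = 150.895 mm

150.9 mm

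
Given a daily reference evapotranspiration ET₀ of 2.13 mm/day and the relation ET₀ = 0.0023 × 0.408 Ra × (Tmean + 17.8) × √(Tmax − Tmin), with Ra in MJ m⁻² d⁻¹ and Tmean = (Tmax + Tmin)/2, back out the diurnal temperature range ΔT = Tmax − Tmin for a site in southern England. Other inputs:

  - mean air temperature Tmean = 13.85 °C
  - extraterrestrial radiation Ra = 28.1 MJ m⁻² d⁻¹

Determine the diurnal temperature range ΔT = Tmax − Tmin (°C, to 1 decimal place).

6.5 °C

√ΔT = ET₀ / [0.0023 × 0.408 × Ra × (Tmean+17.8)] = 2.13 / (0.0023 × 11.4648 × 31.65) = 2.5522
ΔT = 2.5522² = 6.514 °C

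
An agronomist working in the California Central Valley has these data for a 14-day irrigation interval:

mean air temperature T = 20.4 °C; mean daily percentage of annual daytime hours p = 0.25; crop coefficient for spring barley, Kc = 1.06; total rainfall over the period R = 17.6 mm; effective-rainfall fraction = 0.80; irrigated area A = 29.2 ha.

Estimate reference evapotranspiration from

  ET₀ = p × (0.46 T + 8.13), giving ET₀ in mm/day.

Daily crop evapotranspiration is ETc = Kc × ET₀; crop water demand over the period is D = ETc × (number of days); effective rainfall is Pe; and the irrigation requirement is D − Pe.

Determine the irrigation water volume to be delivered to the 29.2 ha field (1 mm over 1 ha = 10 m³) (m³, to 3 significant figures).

14900 m³

ET₀ = 0.25 × (0.46 × 20.4 + 8.13) = 0.25 × 17.514 = 4.3785 mm/d
ETc = Kc × ET₀ = 1.06 × 4.3785 = 4.6412 mm/d
Crop demand D = ETc × 14 d = 4.6412 × 14 = 64.977 mm
Pe = 0.80 × 17.6 = 14.080 mm
D − Pe = 64.977 − 14.080 = 50.897 mm
Volume = 50.897 mm × 29.2 ha × 10 = 14861.9 m³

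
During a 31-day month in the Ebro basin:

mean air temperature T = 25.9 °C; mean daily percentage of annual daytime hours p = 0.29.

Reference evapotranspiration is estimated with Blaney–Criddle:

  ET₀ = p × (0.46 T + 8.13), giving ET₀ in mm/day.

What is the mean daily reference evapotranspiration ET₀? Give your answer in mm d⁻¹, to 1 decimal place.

ET₀ = 0.29 × (0.46 × 25.9 + 8.13) = 0.29 × 20.044 = 5.8128 mm/d

5.8 mm d⁻¹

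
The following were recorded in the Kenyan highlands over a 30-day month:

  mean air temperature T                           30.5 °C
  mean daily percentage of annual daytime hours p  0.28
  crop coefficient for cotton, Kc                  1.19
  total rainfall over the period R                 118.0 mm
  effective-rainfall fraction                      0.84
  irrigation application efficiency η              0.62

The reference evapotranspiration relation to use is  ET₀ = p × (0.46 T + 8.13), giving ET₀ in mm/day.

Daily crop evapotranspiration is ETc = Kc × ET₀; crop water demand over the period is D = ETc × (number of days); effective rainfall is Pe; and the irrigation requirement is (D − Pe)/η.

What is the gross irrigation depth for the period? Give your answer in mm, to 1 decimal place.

ET₀ = 0.28 × (0.46 × 30.5 + 8.13) = 0.28 × 22.160 = 6.2048 mm/d
ETc = Kc × ET₀ = 1.19 × 6.2048 = 7.3837 mm/d
Crop demand D = ETc × 30 d = 7.3837 × 30 = 221.511 mm
Pe = 0.84 × 118.0 = 99.120 mm
D − Pe = 221.511 − 99.120 = 122.391 mm
Gross irrigation = 122.391 / 0.62 = 197.405 mm

197.4 mm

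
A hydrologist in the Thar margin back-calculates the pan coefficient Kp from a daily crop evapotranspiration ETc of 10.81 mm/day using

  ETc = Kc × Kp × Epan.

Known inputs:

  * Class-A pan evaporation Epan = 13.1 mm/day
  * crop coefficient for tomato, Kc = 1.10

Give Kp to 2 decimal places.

ETc = Kc × Kp × Epan  ⇒  Kp = ETc / (Kc × Epan)
Kp = 10.81 / (1.10 × 13.1) = 10.81 / 14.410 = 0.7502

0.75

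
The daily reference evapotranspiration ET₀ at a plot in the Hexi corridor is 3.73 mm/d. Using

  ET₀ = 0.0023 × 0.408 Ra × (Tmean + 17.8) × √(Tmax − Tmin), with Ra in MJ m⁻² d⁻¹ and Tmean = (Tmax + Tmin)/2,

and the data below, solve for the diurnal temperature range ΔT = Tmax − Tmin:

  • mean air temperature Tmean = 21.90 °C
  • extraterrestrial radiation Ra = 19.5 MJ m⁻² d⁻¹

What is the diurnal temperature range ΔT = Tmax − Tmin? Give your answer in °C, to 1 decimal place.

√ΔT = ET₀ / [0.0023 × 0.408 × Ra × (Tmean+17.8)] = 3.73 / (0.0023 × 7.9560 × 39.70) = 5.1345
ΔT = 5.1345² = 26.363 °C

26.4 °C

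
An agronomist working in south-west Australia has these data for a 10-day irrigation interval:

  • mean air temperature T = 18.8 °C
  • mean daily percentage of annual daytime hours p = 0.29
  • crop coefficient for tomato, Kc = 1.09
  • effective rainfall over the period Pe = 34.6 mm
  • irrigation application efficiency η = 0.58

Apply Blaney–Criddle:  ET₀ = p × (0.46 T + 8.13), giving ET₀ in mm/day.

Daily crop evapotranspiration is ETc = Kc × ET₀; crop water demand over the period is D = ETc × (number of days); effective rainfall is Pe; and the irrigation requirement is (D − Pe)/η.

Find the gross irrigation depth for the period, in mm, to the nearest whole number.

ET₀ = 0.29 × (0.46 × 18.8 + 8.13) = 0.29 × 16.778 = 4.8656 mm/d
ETc = Kc × ET₀ = 1.09 × 4.8656 = 5.3035 mm/d
Crop demand D = ETc × 10 d = 5.3035 × 10 = 53.035 mm
D − Pe = 53.035 − 34.6 = 18.435 mm
Gross irrigation = 18.435 / 0.58 = 31.784 mm

32 mm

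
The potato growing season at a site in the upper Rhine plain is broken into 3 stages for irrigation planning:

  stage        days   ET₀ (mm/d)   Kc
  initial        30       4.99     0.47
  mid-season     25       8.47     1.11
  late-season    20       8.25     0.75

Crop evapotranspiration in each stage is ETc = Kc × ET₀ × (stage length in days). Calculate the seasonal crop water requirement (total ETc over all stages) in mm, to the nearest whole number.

429 mm

initial: 0.47 × 4.99 × 30 = 70.36 mm
mid-season: 1.11 × 8.47 × 25 = 235.04 mm
late-season: 0.75 × 8.25 × 20 = 123.75 mm
Seasonal total = 429.15 mm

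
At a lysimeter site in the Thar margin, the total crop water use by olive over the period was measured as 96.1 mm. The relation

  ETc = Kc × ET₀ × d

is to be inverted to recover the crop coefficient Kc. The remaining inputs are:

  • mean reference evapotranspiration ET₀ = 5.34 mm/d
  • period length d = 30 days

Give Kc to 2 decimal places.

ETc = Kc × ET₀ × d  ⇒  Kc = ETc / (ET₀ × d)
Kc = 96.1 / (5.34 × 30) = 96.1 / 160.20 = 0.5999

0.60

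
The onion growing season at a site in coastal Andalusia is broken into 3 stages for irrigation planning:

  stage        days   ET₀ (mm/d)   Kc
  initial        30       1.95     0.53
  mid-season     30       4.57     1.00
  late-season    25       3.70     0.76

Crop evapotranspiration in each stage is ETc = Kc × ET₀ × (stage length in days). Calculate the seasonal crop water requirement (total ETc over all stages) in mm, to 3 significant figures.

initial: 0.53 × 1.95 × 30 = 31.01 mm
mid-season: 1.00 × 4.57 × 30 = 137.10 mm
late-season: 0.76 × 3.70 × 25 = 70.30 mm
Seasonal total = 238.41 mm

238 mm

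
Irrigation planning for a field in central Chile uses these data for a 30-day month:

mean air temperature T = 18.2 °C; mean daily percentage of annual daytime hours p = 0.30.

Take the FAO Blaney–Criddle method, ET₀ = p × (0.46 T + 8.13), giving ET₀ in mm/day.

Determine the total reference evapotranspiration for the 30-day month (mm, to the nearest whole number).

ET₀ = 0.30 × (0.46 × 18.2 + 8.13) = 0.30 × 16.502 = 4.9506 mm/d
Monthly total = 4.9506 × 30 = 148.518 mm

149 mm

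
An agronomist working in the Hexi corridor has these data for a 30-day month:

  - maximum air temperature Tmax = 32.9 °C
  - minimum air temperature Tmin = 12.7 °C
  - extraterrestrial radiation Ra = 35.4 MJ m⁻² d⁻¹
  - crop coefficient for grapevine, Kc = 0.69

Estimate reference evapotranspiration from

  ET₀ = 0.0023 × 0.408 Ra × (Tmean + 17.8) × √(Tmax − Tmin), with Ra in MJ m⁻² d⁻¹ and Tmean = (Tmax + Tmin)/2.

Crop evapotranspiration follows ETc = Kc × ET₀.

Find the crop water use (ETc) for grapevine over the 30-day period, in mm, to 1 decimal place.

125.5 mm

Tmean = (32.9 + 12.7)/2 = 22.80 °C
0.408 Ra = 0.408 × 35.4 = 14.4432 mm/d equivalent
ET₀ = 0.0023 × 14.4432 × (22.80 + 17.8) × √20.2 = 0.0023 × 14.4432 × 40.60 × 4.4944 = 6.0616 mm/d
ETc = Kc × ET₀ = 0.69 × 6.0616 = 4.1825 mm/d
Over 30 days: 4.1825 × 30 = 125.475 mm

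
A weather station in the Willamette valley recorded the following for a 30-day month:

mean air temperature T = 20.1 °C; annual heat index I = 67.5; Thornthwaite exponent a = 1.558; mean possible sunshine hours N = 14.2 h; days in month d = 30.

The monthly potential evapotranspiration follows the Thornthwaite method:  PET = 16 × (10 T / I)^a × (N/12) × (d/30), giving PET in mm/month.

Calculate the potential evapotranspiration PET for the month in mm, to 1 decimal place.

10T/I = 10 × 20.1 / 67.5 = 2.9778
(10T/I)^a = 2.9778^1.558 = 5.4743
Uncorrected PET = 16 × 5.4743 = 87.589 mm
Correction = (N/12)(d/30) = (14.2/12)(30/30) = 1.1833
PET = 87.589 × 1.1833 = 103.644 mm/month

103.6 mm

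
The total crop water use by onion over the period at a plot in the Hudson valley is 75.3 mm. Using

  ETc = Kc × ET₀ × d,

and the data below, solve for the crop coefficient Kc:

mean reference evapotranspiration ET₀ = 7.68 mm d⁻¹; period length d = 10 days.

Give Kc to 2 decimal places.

ETc = Kc × ET₀ × d  ⇒  Kc = ETc / (ET₀ × d)
Kc = 75.3 / (7.68 × 10) = 75.3 / 76.80 = 0.9805

0.98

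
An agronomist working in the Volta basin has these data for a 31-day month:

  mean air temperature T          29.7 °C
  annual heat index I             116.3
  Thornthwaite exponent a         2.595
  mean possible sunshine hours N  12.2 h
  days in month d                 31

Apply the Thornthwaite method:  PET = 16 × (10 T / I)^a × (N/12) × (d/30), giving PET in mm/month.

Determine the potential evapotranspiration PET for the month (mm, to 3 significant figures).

191 mm

10T/I = 10 × 29.7 / 116.3 = 2.5537
(10T/I)^a = 2.5537^2.595 = 11.3922
Uncorrected PET = 16 × 11.3922 = 182.275 mm
Correction = (N/12)(d/30) = (12.2/12)(31/30) = 1.0506
PET = 182.275 × 1.0506 = 191.498 mm/month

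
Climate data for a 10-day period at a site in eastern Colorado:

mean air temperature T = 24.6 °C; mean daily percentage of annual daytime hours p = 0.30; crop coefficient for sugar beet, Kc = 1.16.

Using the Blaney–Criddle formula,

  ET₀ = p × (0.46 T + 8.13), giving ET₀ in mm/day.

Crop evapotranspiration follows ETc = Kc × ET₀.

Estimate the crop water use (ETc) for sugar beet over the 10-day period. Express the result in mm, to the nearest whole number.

68 mm

ET₀ = 0.30 × (0.46 × 24.6 + 8.13) = 0.30 × 19.446 = 5.8338 mm/d
ETc = Kc × ET₀ = 1.16 × 5.8338 = 6.7672 mm/d
Over 10 days: 6.7672 × 10 = 67.672 mm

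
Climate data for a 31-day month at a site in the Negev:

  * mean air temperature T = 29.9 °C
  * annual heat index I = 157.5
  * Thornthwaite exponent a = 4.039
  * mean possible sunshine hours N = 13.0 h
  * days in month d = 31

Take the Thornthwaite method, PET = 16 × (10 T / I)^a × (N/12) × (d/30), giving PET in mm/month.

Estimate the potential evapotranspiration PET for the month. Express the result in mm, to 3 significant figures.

10T/I = 10 × 29.9 / 157.5 = 1.8984
(10T/I)^a = 1.8984^4.039 = 13.3170
Uncorrected PET = 16 × 13.3170 = 213.072 mm
Correction = (N/12)(d/30) = (13.0/12)(31/30) = 1.1194
PET = 213.072 × 1.1194 = 238.513 mm/month

239 mm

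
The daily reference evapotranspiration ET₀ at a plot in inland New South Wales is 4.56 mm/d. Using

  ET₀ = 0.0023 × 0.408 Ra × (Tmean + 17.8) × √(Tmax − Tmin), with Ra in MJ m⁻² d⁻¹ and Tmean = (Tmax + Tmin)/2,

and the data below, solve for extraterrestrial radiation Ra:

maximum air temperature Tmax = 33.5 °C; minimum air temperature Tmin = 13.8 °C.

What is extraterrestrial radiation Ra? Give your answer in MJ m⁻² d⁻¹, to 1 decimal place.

Tmean = (33.5+13.8)/2 = 23.65 °C; ΔT = 19.7
Ra = ET₀ / [0.0023 × 0.408 × (Tmean+17.8) × √ΔT]
   = 4.56 / (0.0023 × 0.408 × 41.45 × 4.4385) = 26.413 MJ m⁻² d⁻¹

26.4 MJ m⁻² d⁻¹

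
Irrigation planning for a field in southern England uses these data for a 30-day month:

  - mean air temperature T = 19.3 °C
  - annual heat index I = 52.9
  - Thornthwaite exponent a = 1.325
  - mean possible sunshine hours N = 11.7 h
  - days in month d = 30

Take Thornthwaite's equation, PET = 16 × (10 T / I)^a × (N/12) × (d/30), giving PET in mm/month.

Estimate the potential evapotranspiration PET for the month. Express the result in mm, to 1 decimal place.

10T/I = 10 × 19.3 / 52.9 = 3.6484
(10T/I)^a = 3.6484^1.325 = 5.5563
Uncorrected PET = 16 × 5.5563 = 88.901 mm
Correction = (N/12)(d/30) = (11.7/12)(30/30) = 0.9750
PET = 88.901 × 0.9750 = 86.678 mm/month

86.7 mm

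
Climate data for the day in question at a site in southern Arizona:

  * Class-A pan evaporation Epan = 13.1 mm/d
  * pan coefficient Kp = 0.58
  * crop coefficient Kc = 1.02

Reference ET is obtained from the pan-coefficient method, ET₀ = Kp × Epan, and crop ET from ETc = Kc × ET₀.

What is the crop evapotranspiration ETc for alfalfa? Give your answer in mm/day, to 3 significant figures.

7.75 mm/day

ET₀ = 0.58 × 13.1 = 7.5980 mm/d
ETc = Kc × ET₀ = 1.02 × 7.5980 = 7.7500 mm/d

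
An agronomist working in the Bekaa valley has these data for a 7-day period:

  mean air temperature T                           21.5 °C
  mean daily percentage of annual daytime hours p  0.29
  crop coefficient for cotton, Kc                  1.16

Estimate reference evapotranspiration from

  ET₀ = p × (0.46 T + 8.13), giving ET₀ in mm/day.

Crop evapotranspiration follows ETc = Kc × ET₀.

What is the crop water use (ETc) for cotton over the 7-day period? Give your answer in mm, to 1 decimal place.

42.4 mm

ET₀ = 0.29 × (0.46 × 21.5 + 8.13) = 0.29 × 18.020 = 5.2258 mm/d
ETc = Kc × ET₀ = 1.16 × 5.2258 = 6.0619 mm/d
Over 7 days: 6.0619 × 7 = 42.433 mm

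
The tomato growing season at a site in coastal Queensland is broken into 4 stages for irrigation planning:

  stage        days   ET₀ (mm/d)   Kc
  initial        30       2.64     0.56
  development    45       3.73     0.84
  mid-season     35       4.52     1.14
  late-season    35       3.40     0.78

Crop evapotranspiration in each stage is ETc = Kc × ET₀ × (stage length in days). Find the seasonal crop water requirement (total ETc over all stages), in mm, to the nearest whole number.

459 mm

initial: 0.56 × 2.64 × 30 = 44.35 mm
development: 0.84 × 3.73 × 45 = 140.99 mm
mid-season: 1.14 × 4.52 × 35 = 180.35 mm
late-season: 0.78 × 3.40 × 35 = 92.82 mm
Seasonal total = 458.51 mm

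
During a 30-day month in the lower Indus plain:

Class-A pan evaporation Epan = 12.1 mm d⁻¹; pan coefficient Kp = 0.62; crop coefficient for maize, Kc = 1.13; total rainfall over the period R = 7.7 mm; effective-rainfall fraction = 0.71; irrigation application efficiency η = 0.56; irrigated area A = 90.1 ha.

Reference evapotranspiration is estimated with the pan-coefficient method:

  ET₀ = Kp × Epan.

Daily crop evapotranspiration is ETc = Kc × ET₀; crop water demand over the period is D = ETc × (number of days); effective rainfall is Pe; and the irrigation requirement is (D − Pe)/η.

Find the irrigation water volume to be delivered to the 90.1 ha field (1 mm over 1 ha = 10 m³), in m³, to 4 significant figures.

400400 m³

ET₀ = 0.62 × 12.1 = 7.5020 mm/d
ETc = Kc × ET₀ = 1.13 × 7.5020 = 8.4773 mm/d
Crop demand D = ETc × 30 d = 8.4773 × 30 = 254.319 mm
Pe = 0.71 × 7.7 = 5.467 mm
D − Pe = 254.319 − 5.467 = 248.852 mm
Gross irrigation = 248.852 / 0.56 = 444.379 mm
Volume = 444.379 mm × 90.1 ha × 10 = 400385.5 m³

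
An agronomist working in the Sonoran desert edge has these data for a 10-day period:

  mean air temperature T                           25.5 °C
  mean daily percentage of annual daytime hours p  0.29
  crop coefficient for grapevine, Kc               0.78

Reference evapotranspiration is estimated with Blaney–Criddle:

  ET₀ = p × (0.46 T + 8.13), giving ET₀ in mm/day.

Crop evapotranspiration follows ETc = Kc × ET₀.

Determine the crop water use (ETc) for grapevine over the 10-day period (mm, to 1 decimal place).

ET₀ = 0.29 × (0.46 × 25.5 + 8.13) = 0.29 × 19.860 = 5.7594 mm/d
ETc = Kc × ET₀ = 0.78 × 5.7594 = 4.4923 mm/d
Over 10 days: 4.4923 × 10 = 44.923 mm

44.9 mm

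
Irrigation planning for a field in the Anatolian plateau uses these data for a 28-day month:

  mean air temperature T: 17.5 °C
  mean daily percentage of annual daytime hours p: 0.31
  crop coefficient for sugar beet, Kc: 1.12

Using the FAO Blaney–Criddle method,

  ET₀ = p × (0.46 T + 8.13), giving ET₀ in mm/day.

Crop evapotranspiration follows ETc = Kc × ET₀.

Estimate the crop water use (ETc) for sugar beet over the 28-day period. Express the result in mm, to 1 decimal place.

157.3 mm

ET₀ = 0.31 × (0.46 × 17.5 + 8.13) = 0.31 × 16.180 = 5.0158 mm/d
ETc = Kc × ET₀ = 1.12 × 5.0158 = 5.6177 mm/d
Over 28 days: 5.6177 × 28 = 157.296 mm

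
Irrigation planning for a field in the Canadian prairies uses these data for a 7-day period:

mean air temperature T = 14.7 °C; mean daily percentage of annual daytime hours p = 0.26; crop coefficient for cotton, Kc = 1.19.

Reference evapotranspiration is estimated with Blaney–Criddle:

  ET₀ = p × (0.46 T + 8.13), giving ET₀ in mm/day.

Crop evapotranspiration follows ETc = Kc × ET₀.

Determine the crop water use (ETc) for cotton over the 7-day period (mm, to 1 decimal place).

ET₀ = 0.26 × (0.46 × 14.7 + 8.13) = 0.26 × 14.892 = 3.8719 mm/d
ETc = Kc × ET₀ = 1.19 × 3.8719 = 4.6076 mm/d
Over 7 days: 4.6076 × 7 = 32.253 mm

32.3 mm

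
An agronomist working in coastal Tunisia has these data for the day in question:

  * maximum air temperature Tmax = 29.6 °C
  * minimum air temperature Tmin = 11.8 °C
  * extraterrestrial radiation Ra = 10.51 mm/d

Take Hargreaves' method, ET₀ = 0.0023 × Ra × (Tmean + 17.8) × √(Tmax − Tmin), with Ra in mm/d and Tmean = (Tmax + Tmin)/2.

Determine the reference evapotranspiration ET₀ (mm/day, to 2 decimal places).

3.93 mm/day

Tmean = (29.6 + 11.8)/2 = 20.70 °C
ET₀ = 0.0023 × 10.51 × (20.70 + 17.8) × √17.8 = 0.0023 × 10.51 × 38.50 × 4.2190 = 3.9265 mm/d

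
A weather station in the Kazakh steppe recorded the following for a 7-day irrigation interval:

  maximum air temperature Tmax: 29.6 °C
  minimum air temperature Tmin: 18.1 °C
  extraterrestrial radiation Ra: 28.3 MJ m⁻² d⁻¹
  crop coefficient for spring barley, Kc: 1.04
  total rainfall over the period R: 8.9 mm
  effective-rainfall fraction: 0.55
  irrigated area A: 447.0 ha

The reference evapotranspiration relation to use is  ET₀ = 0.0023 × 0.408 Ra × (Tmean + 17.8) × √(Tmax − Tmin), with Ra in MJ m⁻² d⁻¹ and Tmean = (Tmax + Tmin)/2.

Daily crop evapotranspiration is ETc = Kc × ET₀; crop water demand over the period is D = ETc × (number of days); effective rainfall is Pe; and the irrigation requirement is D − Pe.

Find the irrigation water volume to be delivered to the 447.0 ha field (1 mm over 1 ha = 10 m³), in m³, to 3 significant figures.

Tmean = (29.6 + 18.1)/2 = 23.85 °C
0.408 Ra = 0.408 × 28.3 = 11.5464 mm/d equivalent
ET₀ = 0.0023 × 11.5464 × (23.85 + 17.8) × √11.5 = 0.0023 × 11.5464 × 41.65 × 3.3912 = 3.7510 mm/d
ETc = Kc × ET₀ = 1.04 × 3.7510 = 3.9010 mm/d
Crop demand D = ETc × 7 d = 3.9010 × 7 = 27.307 mm
Pe = 0.55 × 8.9 = 4.895 mm
D − Pe = 27.307 − 4.895 = 22.412 mm
Volume = 22.412 mm × 447.0 ha × 10 = 100181.6 m³

100000 m³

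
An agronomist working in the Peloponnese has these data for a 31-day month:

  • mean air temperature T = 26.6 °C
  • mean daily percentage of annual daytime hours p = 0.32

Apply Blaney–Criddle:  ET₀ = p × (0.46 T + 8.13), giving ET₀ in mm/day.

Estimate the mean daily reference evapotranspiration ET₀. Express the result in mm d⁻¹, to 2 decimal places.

ET₀ = 0.32 × (0.46 × 26.6 + 8.13) = 0.32 × 20.366 = 6.5171 mm/d

6.52 mm d⁻¹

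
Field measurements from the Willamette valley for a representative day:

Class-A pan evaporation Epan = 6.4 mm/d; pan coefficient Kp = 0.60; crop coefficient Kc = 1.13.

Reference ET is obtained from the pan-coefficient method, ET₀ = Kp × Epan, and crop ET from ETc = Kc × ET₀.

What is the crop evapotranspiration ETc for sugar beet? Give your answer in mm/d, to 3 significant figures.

ET₀ = 0.60 × 6.4 = 3.8400 mm/d
ETc = Kc × ET₀ = 1.13 × 3.8400 = 4.3392 mm/d

4.34 mm/d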